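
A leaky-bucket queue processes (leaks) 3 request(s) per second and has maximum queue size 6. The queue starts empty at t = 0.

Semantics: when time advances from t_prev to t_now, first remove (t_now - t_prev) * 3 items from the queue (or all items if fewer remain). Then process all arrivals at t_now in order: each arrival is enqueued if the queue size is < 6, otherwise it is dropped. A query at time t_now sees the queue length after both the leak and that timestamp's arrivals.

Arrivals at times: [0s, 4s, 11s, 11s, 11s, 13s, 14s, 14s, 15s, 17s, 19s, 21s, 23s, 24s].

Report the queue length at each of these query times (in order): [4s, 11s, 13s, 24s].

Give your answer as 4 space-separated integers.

Answer: 1 3 1 1

Derivation:
Queue lengths at query times:
  query t=4s: backlog = 1
  query t=11s: backlog = 3
  query t=13s: backlog = 1
  query t=24s: backlog = 1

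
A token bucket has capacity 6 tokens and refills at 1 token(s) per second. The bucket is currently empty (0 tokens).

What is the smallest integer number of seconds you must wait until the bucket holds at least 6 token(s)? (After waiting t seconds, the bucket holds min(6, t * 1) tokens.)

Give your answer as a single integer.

Need t * 1 >= 6, so t >= 6/1.
Smallest integer t = ceil(6/1) = 6.

Answer: 6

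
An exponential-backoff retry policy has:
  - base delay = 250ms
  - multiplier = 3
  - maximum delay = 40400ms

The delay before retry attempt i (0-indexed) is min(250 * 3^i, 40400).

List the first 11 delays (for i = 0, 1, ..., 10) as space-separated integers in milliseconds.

Computing each delay:
  i=0: min(250*3^0, 40400) = 250
  i=1: min(250*3^1, 40400) = 750
  i=2: min(250*3^2, 40400) = 2250
  i=3: min(250*3^3, 40400) = 6750
  i=4: min(250*3^4, 40400) = 20250
  i=5: min(250*3^5, 40400) = 40400
  i=6: min(250*3^6, 40400) = 40400
  i=7: min(250*3^7, 40400) = 40400
  i=8: min(250*3^8, 40400) = 40400
  i=9: min(250*3^9, 40400) = 40400
  i=10: min(250*3^10, 40400) = 40400

Answer: 250 750 2250 6750 20250 40400 40400 40400 40400 40400 40400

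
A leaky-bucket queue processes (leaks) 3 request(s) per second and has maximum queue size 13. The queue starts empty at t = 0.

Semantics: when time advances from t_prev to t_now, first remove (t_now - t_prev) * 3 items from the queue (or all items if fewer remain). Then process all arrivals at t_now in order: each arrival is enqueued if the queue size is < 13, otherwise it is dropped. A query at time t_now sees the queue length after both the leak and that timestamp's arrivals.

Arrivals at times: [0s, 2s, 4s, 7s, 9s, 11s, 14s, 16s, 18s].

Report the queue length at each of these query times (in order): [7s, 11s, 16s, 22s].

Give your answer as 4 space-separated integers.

Answer: 1 1 1 0

Derivation:
Queue lengths at query times:
  query t=7s: backlog = 1
  query t=11s: backlog = 1
  query t=16s: backlog = 1
  query t=22s: backlog = 0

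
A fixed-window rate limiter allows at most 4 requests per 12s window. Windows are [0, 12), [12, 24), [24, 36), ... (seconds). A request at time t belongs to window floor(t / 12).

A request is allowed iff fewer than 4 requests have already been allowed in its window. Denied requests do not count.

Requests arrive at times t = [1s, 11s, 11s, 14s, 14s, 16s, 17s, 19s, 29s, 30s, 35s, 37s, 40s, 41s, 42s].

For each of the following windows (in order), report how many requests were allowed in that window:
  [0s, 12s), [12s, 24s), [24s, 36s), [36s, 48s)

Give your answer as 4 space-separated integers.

Processing requests:
  req#1 t=1s (window 0): ALLOW
  req#2 t=11s (window 0): ALLOW
  req#3 t=11s (window 0): ALLOW
  req#4 t=14s (window 1): ALLOW
  req#5 t=14s (window 1): ALLOW
  req#6 t=16s (window 1): ALLOW
  req#7 t=17s (window 1): ALLOW
  req#8 t=19s (window 1): DENY
  req#9 t=29s (window 2): ALLOW
  req#10 t=30s (window 2): ALLOW
  req#11 t=35s (window 2): ALLOW
  req#12 t=37s (window 3): ALLOW
  req#13 t=40s (window 3): ALLOW
  req#14 t=41s (window 3): ALLOW
  req#15 t=42s (window 3): ALLOW

Allowed counts by window: 3 4 3 4

Answer: 3 4 3 4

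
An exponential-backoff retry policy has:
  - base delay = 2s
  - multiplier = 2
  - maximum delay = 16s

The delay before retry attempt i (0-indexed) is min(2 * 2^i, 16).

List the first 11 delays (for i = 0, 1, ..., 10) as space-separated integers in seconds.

Answer: 2 4 8 16 16 16 16 16 16 16 16

Derivation:
Computing each delay:
  i=0: min(2*2^0, 16) = 2
  i=1: min(2*2^1, 16) = 4
  i=2: min(2*2^2, 16) = 8
  i=3: min(2*2^3, 16) = 16
  i=4: min(2*2^4, 16) = 16
  i=5: min(2*2^5, 16) = 16
  i=6: min(2*2^6, 16) = 16
  i=7: min(2*2^7, 16) = 16
  i=8: min(2*2^8, 16) = 16
  i=9: min(2*2^9, 16) = 16
  i=10: min(2*2^10, 16) = 16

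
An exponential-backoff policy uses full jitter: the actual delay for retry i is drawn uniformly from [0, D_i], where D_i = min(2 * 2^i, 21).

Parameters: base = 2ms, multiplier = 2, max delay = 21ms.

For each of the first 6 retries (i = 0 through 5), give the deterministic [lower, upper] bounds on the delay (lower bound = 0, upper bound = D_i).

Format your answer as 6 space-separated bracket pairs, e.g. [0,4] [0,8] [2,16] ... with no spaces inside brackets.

Answer: [0,2] [0,4] [0,8] [0,16] [0,21] [0,21]

Derivation:
Computing bounds per retry:
  i=0: D_i=min(2*2^0,21)=2, bounds=[0,2]
  i=1: D_i=min(2*2^1,21)=4, bounds=[0,4]
  i=2: D_i=min(2*2^2,21)=8, bounds=[0,8]
  i=3: D_i=min(2*2^3,21)=16, bounds=[0,16]
  i=4: D_i=min(2*2^4,21)=21, bounds=[0,21]
  i=5: D_i=min(2*2^5,21)=21, bounds=[0,21]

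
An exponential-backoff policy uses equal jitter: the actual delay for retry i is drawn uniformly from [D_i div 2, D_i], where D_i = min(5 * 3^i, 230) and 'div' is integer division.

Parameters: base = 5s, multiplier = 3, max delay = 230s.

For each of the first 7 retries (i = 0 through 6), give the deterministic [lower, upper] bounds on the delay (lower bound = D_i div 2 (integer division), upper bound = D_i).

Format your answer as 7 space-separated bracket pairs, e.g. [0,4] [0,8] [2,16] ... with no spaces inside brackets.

Computing bounds per retry:
  i=0: D_i=min(5*3^0,230)=5, bounds=[2,5]
  i=1: D_i=min(5*3^1,230)=15, bounds=[7,15]
  i=2: D_i=min(5*3^2,230)=45, bounds=[22,45]
  i=3: D_i=min(5*3^3,230)=135, bounds=[67,135]
  i=4: D_i=min(5*3^4,230)=230, bounds=[115,230]
  i=5: D_i=min(5*3^5,230)=230, bounds=[115,230]
  i=6: D_i=min(5*3^6,230)=230, bounds=[115,230]

Answer: [2,5] [7,15] [22,45] [67,135] [115,230] [115,230] [115,230]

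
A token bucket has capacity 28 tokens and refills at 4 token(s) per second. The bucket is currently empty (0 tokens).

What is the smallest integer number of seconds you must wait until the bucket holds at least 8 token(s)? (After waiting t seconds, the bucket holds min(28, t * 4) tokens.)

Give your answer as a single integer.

Need t * 4 >= 8, so t >= 8/4.
Smallest integer t = ceil(8/4) = 2.

Answer: 2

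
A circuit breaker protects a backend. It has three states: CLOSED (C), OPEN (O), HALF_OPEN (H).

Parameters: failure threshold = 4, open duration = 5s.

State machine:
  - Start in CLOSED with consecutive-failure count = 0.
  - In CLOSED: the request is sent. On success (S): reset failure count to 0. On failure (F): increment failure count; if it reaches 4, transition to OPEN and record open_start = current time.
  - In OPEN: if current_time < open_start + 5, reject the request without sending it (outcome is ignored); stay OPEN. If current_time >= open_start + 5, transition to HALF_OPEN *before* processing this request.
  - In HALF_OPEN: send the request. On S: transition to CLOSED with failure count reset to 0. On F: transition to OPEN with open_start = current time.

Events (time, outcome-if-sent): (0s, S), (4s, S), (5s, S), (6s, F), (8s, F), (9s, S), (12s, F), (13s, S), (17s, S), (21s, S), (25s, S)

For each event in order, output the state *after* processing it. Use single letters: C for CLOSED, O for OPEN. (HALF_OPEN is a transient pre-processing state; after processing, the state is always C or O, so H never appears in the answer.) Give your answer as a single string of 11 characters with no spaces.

Answer: CCCCCCCCCCC

Derivation:
State after each event:
  event#1 t=0s outcome=S: state=CLOSED
  event#2 t=4s outcome=S: state=CLOSED
  event#3 t=5s outcome=S: state=CLOSED
  event#4 t=6s outcome=F: state=CLOSED
  event#5 t=8s outcome=F: state=CLOSED
  event#6 t=9s outcome=S: state=CLOSED
  event#7 t=12s outcome=F: state=CLOSED
  event#8 t=13s outcome=S: state=CLOSED
  event#9 t=17s outcome=S: state=CLOSED
  event#10 t=21s outcome=S: state=CLOSED
  event#11 t=25s outcome=S: state=CLOSED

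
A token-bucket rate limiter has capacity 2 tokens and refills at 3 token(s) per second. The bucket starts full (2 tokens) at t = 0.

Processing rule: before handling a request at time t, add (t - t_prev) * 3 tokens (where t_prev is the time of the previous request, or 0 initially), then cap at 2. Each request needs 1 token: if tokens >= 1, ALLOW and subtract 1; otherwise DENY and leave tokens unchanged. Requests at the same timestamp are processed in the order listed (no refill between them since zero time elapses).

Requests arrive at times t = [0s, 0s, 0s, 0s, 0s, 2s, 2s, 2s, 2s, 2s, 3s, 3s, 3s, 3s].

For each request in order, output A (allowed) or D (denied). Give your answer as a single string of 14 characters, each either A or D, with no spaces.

Simulating step by step:
  req#1 t=0s: ALLOW
  req#2 t=0s: ALLOW
  req#3 t=0s: DENY
  req#4 t=0s: DENY
  req#5 t=0s: DENY
  req#6 t=2s: ALLOW
  req#7 t=2s: ALLOW
  req#8 t=2s: DENY
  req#9 t=2s: DENY
  req#10 t=2s: DENY
  req#11 t=3s: ALLOW
  req#12 t=3s: ALLOW
  req#13 t=3s: DENY
  req#14 t=3s: DENY

Answer: AADDDAADDDAADD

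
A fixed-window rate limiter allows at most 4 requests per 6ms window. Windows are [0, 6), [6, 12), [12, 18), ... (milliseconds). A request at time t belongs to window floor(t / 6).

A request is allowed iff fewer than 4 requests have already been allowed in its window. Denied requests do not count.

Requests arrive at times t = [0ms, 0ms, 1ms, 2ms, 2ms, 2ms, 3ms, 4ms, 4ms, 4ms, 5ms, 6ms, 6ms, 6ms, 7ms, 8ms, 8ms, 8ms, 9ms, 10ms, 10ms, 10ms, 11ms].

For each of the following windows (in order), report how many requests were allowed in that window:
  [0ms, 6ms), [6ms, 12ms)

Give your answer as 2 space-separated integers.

Processing requests:
  req#1 t=0ms (window 0): ALLOW
  req#2 t=0ms (window 0): ALLOW
  req#3 t=1ms (window 0): ALLOW
  req#4 t=2ms (window 0): ALLOW
  req#5 t=2ms (window 0): DENY
  req#6 t=2ms (window 0): DENY
  req#7 t=3ms (window 0): DENY
  req#8 t=4ms (window 0): DENY
  req#9 t=4ms (window 0): DENY
  req#10 t=4ms (window 0): DENY
  req#11 t=5ms (window 0): DENY
  req#12 t=6ms (window 1): ALLOW
  req#13 t=6ms (window 1): ALLOW
  req#14 t=6ms (window 1): ALLOW
  req#15 t=7ms (window 1): ALLOW
  req#16 t=8ms (window 1): DENY
  req#17 t=8ms (window 1): DENY
  req#18 t=8ms (window 1): DENY
  req#19 t=9ms (window 1): DENY
  req#20 t=10ms (window 1): DENY
  req#21 t=10ms (window 1): DENY
  req#22 t=10ms (window 1): DENY
  req#23 t=11ms (window 1): DENY

Allowed counts by window: 4 4

Answer: 4 4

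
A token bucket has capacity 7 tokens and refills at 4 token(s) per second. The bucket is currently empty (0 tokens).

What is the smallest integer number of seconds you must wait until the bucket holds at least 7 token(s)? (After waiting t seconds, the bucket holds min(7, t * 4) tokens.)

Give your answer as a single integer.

Answer: 2

Derivation:
Need t * 4 >= 7, so t >= 7/4.
Smallest integer t = ceil(7/4) = 2.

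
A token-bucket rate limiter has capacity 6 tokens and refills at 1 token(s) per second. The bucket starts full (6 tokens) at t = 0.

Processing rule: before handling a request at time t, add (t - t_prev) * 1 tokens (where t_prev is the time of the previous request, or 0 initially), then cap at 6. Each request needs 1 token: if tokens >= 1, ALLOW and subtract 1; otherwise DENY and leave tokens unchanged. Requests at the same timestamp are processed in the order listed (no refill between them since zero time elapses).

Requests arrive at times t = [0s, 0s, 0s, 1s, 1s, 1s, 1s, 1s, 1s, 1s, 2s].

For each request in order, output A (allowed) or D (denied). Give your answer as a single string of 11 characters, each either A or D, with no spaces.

Simulating step by step:
  req#1 t=0s: ALLOW
  req#2 t=0s: ALLOW
  req#3 t=0s: ALLOW
  req#4 t=1s: ALLOW
  req#5 t=1s: ALLOW
  req#6 t=1s: ALLOW
  req#7 t=1s: ALLOW
  req#8 t=1s: DENY
  req#9 t=1s: DENY
  req#10 t=1s: DENY
  req#11 t=2s: ALLOW

Answer: AAAAAAADDDA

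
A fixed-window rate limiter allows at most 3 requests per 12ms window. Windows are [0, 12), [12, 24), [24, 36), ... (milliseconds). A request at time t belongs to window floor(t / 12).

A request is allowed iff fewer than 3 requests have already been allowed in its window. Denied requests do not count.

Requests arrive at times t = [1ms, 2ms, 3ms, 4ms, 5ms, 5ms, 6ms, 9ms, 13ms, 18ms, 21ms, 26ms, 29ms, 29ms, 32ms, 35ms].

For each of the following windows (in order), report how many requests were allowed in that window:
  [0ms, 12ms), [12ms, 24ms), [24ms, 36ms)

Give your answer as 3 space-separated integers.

Processing requests:
  req#1 t=1ms (window 0): ALLOW
  req#2 t=2ms (window 0): ALLOW
  req#3 t=3ms (window 0): ALLOW
  req#4 t=4ms (window 0): DENY
  req#5 t=5ms (window 0): DENY
  req#6 t=5ms (window 0): DENY
  req#7 t=6ms (window 0): DENY
  req#8 t=9ms (window 0): DENY
  req#9 t=13ms (window 1): ALLOW
  req#10 t=18ms (window 1): ALLOW
  req#11 t=21ms (window 1): ALLOW
  req#12 t=26ms (window 2): ALLOW
  req#13 t=29ms (window 2): ALLOW
  req#14 t=29ms (window 2): ALLOW
  req#15 t=32ms (window 2): DENY
  req#16 t=35ms (window 2): DENY

Allowed counts by window: 3 3 3

Answer: 3 3 3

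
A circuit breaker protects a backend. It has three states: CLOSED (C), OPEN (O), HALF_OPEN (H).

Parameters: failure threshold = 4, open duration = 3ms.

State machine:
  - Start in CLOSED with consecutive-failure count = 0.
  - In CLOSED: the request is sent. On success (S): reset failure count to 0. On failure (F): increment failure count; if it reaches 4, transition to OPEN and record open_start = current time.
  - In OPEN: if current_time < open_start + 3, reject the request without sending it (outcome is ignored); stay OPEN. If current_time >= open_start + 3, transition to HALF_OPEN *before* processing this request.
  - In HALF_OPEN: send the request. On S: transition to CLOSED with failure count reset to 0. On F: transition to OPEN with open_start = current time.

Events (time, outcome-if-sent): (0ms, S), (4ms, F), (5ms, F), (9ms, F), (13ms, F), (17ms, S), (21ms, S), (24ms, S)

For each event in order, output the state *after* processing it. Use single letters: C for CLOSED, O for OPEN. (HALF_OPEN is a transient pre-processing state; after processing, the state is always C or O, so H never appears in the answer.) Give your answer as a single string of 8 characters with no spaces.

Answer: CCCCOCCC

Derivation:
State after each event:
  event#1 t=0ms outcome=S: state=CLOSED
  event#2 t=4ms outcome=F: state=CLOSED
  event#3 t=5ms outcome=F: state=CLOSED
  event#4 t=9ms outcome=F: state=CLOSED
  event#5 t=13ms outcome=F: state=OPEN
  event#6 t=17ms outcome=S: state=CLOSED
  event#7 t=21ms outcome=S: state=CLOSED
  event#8 t=24ms outcome=S: state=CLOSED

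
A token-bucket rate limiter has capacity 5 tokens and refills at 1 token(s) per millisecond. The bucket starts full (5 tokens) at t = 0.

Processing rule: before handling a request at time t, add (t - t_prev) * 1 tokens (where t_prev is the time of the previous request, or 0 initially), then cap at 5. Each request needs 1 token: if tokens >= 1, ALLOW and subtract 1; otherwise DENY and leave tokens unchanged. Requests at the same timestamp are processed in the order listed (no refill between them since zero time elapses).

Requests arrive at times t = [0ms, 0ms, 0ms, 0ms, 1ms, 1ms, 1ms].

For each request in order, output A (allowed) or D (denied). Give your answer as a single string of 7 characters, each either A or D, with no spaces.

Simulating step by step:
  req#1 t=0ms: ALLOW
  req#2 t=0ms: ALLOW
  req#3 t=0ms: ALLOW
  req#4 t=0ms: ALLOW
  req#5 t=1ms: ALLOW
  req#6 t=1ms: ALLOW
  req#7 t=1ms: DENY

Answer: AAAAAAD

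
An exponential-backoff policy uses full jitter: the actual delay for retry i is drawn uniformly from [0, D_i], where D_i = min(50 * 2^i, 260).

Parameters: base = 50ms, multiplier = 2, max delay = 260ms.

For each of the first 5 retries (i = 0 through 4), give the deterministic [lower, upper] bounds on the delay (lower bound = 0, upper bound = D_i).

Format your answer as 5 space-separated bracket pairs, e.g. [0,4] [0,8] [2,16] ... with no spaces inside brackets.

Answer: [0,50] [0,100] [0,200] [0,260] [0,260]

Derivation:
Computing bounds per retry:
  i=0: D_i=min(50*2^0,260)=50, bounds=[0,50]
  i=1: D_i=min(50*2^1,260)=100, bounds=[0,100]
  i=2: D_i=min(50*2^2,260)=200, bounds=[0,200]
  i=3: D_i=min(50*2^3,260)=260, bounds=[0,260]
  i=4: D_i=min(50*2^4,260)=260, bounds=[0,260]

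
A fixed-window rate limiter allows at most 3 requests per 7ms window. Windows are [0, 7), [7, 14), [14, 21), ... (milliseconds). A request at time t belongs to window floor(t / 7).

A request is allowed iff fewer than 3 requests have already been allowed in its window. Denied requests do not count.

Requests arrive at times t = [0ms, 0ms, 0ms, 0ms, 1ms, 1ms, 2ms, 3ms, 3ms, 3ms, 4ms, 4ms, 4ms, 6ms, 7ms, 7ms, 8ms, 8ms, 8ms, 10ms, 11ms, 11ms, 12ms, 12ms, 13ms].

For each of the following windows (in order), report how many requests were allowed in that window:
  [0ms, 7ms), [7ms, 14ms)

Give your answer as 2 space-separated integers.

Answer: 3 3

Derivation:
Processing requests:
  req#1 t=0ms (window 0): ALLOW
  req#2 t=0ms (window 0): ALLOW
  req#3 t=0ms (window 0): ALLOW
  req#4 t=0ms (window 0): DENY
  req#5 t=1ms (window 0): DENY
  req#6 t=1ms (window 0): DENY
  req#7 t=2ms (window 0): DENY
  req#8 t=3ms (window 0): DENY
  req#9 t=3ms (window 0): DENY
  req#10 t=3ms (window 0): DENY
  req#11 t=4ms (window 0): DENY
  req#12 t=4ms (window 0): DENY
  req#13 t=4ms (window 0): DENY
  req#14 t=6ms (window 0): DENY
  req#15 t=7ms (window 1): ALLOW
  req#16 t=7ms (window 1): ALLOW
  req#17 t=8ms (window 1): ALLOW
  req#18 t=8ms (window 1): DENY
  req#19 t=8ms (window 1): DENY
  req#20 t=10ms (window 1): DENY
  req#21 t=11ms (window 1): DENY
  req#22 t=11ms (window 1): DENY
  req#23 t=12ms (window 1): DENY
  req#24 t=12ms (window 1): DENY
  req#25 t=13ms (window 1): DENY

Allowed counts by window: 3 3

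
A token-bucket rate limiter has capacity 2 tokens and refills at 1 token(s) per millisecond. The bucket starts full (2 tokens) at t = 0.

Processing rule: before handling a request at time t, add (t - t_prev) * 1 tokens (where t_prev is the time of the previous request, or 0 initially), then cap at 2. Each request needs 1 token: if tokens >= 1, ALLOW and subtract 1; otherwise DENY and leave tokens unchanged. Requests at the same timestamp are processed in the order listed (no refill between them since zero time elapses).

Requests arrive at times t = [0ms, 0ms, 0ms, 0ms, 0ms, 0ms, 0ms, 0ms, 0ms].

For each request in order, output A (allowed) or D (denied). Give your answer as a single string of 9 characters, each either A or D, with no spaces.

Simulating step by step:
  req#1 t=0ms: ALLOW
  req#2 t=0ms: ALLOW
  req#3 t=0ms: DENY
  req#4 t=0ms: DENY
  req#5 t=0ms: DENY
  req#6 t=0ms: DENY
  req#7 t=0ms: DENY
  req#8 t=0ms: DENY
  req#9 t=0ms: DENY

Answer: AADDDDDDD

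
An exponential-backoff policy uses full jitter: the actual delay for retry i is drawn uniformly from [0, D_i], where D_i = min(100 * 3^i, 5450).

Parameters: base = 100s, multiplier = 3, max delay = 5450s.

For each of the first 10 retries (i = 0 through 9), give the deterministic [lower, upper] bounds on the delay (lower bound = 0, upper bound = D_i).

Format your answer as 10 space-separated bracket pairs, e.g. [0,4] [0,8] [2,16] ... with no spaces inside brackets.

Answer: [0,100] [0,300] [0,900] [0,2700] [0,5450] [0,5450] [0,5450] [0,5450] [0,5450] [0,5450]

Derivation:
Computing bounds per retry:
  i=0: D_i=min(100*3^0,5450)=100, bounds=[0,100]
  i=1: D_i=min(100*3^1,5450)=300, bounds=[0,300]
  i=2: D_i=min(100*3^2,5450)=900, bounds=[0,900]
  i=3: D_i=min(100*3^3,5450)=2700, bounds=[0,2700]
  i=4: D_i=min(100*3^4,5450)=5450, bounds=[0,5450]
  i=5: D_i=min(100*3^5,5450)=5450, bounds=[0,5450]
  i=6: D_i=min(100*3^6,5450)=5450, bounds=[0,5450]
  i=7: D_i=min(100*3^7,5450)=5450, bounds=[0,5450]
  i=8: D_i=min(100*3^8,5450)=5450, bounds=[0,5450]
  i=9: D_i=min(100*3^9,5450)=5450, bounds=[0,5450]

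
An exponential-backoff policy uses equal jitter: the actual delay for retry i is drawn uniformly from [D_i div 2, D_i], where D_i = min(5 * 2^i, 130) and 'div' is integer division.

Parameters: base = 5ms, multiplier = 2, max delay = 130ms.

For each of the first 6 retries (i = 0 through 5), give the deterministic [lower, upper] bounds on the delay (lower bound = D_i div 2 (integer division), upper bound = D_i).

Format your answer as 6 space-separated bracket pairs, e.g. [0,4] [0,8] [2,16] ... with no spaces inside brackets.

Answer: [2,5] [5,10] [10,20] [20,40] [40,80] [65,130]

Derivation:
Computing bounds per retry:
  i=0: D_i=min(5*2^0,130)=5, bounds=[2,5]
  i=1: D_i=min(5*2^1,130)=10, bounds=[5,10]
  i=2: D_i=min(5*2^2,130)=20, bounds=[10,20]
  i=3: D_i=min(5*2^3,130)=40, bounds=[20,40]
  i=4: D_i=min(5*2^4,130)=80, bounds=[40,80]
  i=5: D_i=min(5*2^5,130)=130, bounds=[65,130]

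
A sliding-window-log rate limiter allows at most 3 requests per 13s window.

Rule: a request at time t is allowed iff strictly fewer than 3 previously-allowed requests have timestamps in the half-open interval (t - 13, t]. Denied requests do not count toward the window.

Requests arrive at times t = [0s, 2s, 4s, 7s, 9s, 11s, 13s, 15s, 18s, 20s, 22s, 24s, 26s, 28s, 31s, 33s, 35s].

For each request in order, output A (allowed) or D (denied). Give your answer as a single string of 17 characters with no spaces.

Answer: AAADDDAAADDDAAADD

Derivation:
Tracking allowed requests in the window:
  req#1 t=0s: ALLOW
  req#2 t=2s: ALLOW
  req#3 t=4s: ALLOW
  req#4 t=7s: DENY
  req#5 t=9s: DENY
  req#6 t=11s: DENY
  req#7 t=13s: ALLOW
  req#8 t=15s: ALLOW
  req#9 t=18s: ALLOW
  req#10 t=20s: DENY
  req#11 t=22s: DENY
  req#12 t=24s: DENY
  req#13 t=26s: ALLOW
  req#14 t=28s: ALLOW
  req#15 t=31s: ALLOW
  req#16 t=33s: DENY
  req#17 t=35s: DENY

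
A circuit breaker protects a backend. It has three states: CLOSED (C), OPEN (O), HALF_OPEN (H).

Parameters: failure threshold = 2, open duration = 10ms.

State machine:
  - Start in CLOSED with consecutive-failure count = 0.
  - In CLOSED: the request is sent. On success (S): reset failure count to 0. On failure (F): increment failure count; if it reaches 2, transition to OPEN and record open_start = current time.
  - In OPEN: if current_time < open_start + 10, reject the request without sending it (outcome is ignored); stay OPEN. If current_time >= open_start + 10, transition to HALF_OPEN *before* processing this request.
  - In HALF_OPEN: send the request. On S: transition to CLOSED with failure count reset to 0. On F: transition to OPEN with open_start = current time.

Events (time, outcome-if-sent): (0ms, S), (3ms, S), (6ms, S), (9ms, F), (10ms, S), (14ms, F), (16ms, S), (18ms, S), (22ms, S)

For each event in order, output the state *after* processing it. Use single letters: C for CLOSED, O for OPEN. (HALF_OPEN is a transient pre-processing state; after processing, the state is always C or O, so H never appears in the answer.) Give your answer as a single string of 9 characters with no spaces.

Answer: CCCCCCCCC

Derivation:
State after each event:
  event#1 t=0ms outcome=S: state=CLOSED
  event#2 t=3ms outcome=S: state=CLOSED
  event#3 t=6ms outcome=S: state=CLOSED
  event#4 t=9ms outcome=F: state=CLOSED
  event#5 t=10ms outcome=S: state=CLOSED
  event#6 t=14ms outcome=F: state=CLOSED
  event#7 t=16ms outcome=S: state=CLOSED
  event#8 t=18ms outcome=S: state=CLOSED
  event#9 t=22ms outcome=S: state=CLOSED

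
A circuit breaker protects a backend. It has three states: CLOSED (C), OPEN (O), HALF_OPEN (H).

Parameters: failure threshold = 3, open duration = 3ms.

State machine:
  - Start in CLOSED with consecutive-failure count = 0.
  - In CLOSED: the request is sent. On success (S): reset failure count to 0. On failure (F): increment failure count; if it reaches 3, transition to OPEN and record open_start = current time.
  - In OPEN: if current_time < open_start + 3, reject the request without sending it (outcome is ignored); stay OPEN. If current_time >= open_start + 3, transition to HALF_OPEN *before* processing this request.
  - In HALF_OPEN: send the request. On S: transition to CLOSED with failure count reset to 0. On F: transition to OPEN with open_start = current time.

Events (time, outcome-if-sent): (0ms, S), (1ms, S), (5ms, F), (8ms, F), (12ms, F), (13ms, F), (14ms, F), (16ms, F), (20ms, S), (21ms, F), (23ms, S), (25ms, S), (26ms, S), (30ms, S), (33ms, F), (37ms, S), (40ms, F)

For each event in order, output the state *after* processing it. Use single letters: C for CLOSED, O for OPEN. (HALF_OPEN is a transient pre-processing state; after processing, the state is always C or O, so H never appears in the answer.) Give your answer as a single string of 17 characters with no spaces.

State after each event:
  event#1 t=0ms outcome=S: state=CLOSED
  event#2 t=1ms outcome=S: state=CLOSED
  event#3 t=5ms outcome=F: state=CLOSED
  event#4 t=8ms outcome=F: state=CLOSED
  event#5 t=12ms outcome=F: state=OPEN
  event#6 t=13ms outcome=F: state=OPEN
  event#7 t=14ms outcome=F: state=OPEN
  event#8 t=16ms outcome=F: state=OPEN
  event#9 t=20ms outcome=S: state=CLOSED
  event#10 t=21ms outcome=F: state=CLOSED
  event#11 t=23ms outcome=S: state=CLOSED
  event#12 t=25ms outcome=S: state=CLOSED
  event#13 t=26ms outcome=S: state=CLOSED
  event#14 t=30ms outcome=S: state=CLOSED
  event#15 t=33ms outcome=F: state=CLOSED
  event#16 t=37ms outcome=S: state=CLOSED
  event#17 t=40ms outcome=F: state=CLOSED

Answer: CCCCOOOOCCCCCCCCC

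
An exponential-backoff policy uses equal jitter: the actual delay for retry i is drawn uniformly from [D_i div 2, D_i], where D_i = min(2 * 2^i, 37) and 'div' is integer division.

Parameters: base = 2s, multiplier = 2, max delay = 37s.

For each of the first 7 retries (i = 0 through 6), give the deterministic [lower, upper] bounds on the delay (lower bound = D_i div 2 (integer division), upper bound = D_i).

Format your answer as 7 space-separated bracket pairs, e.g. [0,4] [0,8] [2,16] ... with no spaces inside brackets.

Answer: [1,2] [2,4] [4,8] [8,16] [16,32] [18,37] [18,37]

Derivation:
Computing bounds per retry:
  i=0: D_i=min(2*2^0,37)=2, bounds=[1,2]
  i=1: D_i=min(2*2^1,37)=4, bounds=[2,4]
  i=2: D_i=min(2*2^2,37)=8, bounds=[4,8]
  i=3: D_i=min(2*2^3,37)=16, bounds=[8,16]
  i=4: D_i=min(2*2^4,37)=32, bounds=[16,32]
  i=5: D_i=min(2*2^5,37)=37, bounds=[18,37]
  i=6: D_i=min(2*2^6,37)=37, bounds=[18,37]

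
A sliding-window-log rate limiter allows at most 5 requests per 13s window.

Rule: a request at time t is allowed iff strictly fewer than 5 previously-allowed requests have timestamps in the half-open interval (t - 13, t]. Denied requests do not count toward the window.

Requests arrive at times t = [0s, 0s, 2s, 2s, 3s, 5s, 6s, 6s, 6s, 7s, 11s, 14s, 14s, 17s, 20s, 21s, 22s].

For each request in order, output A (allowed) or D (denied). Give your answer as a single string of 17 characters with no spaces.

Tracking allowed requests in the window:
  req#1 t=0s: ALLOW
  req#2 t=0s: ALLOW
  req#3 t=2s: ALLOW
  req#4 t=2s: ALLOW
  req#5 t=3s: ALLOW
  req#6 t=5s: DENY
  req#7 t=6s: DENY
  req#8 t=6s: DENY
  req#9 t=6s: DENY
  req#10 t=7s: DENY
  req#11 t=11s: DENY
  req#12 t=14s: ALLOW
  req#13 t=14s: ALLOW
  req#14 t=17s: ALLOW
  req#15 t=20s: ALLOW
  req#16 t=21s: ALLOW
  req#17 t=22s: DENY

Answer: AAAAADDDDDDAAAAAD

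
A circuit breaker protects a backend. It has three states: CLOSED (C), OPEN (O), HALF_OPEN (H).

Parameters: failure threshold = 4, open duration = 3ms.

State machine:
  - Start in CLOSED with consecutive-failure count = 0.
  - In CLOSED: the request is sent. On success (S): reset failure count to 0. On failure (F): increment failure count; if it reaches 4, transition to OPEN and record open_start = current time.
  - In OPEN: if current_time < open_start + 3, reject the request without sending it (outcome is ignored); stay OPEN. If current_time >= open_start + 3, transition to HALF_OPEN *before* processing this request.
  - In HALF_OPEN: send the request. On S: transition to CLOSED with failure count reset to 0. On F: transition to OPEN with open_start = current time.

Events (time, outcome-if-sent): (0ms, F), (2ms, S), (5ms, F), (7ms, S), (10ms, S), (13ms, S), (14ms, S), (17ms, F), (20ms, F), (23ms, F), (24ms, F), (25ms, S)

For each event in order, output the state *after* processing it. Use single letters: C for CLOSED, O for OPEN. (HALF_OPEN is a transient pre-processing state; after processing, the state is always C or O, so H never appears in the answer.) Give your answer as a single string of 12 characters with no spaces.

Answer: CCCCCCCCCCOO

Derivation:
State after each event:
  event#1 t=0ms outcome=F: state=CLOSED
  event#2 t=2ms outcome=S: state=CLOSED
  event#3 t=5ms outcome=F: state=CLOSED
  event#4 t=7ms outcome=S: state=CLOSED
  event#5 t=10ms outcome=S: state=CLOSED
  event#6 t=13ms outcome=S: state=CLOSED
  event#7 t=14ms outcome=S: state=CLOSED
  event#8 t=17ms outcome=F: state=CLOSED
  event#9 t=20ms outcome=F: state=CLOSED
  event#10 t=23ms outcome=F: state=CLOSED
  event#11 t=24ms outcome=F: state=OPEN
  event#12 t=25ms outcome=S: state=OPEN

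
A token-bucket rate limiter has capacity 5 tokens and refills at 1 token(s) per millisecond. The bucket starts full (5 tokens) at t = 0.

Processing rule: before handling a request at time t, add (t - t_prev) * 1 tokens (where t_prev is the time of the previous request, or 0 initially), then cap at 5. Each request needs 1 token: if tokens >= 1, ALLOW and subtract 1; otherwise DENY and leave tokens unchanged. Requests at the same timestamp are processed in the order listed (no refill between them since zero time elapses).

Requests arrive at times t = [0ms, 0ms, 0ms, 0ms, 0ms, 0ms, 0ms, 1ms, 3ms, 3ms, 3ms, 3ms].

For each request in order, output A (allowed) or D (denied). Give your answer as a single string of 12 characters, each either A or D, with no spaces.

Answer: AAAAADDAAADD

Derivation:
Simulating step by step:
  req#1 t=0ms: ALLOW
  req#2 t=0ms: ALLOW
  req#3 t=0ms: ALLOW
  req#4 t=0ms: ALLOW
  req#5 t=0ms: ALLOW
  req#6 t=0ms: DENY
  req#7 t=0ms: DENY
  req#8 t=1ms: ALLOW
  req#9 t=3ms: ALLOW
  req#10 t=3ms: ALLOW
  req#11 t=3ms: DENY
  req#12 t=3ms: DENY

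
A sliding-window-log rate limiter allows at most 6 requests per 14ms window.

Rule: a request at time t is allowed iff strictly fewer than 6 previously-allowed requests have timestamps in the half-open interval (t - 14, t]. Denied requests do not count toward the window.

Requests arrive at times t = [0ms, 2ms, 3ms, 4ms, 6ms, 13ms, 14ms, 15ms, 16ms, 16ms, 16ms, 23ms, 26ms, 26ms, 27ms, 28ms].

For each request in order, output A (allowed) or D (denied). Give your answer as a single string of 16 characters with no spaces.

Tracking allowed requests in the window:
  req#1 t=0ms: ALLOW
  req#2 t=2ms: ALLOW
  req#3 t=3ms: ALLOW
  req#4 t=4ms: ALLOW
  req#5 t=6ms: ALLOW
  req#6 t=13ms: ALLOW
  req#7 t=14ms: ALLOW
  req#8 t=15ms: DENY
  req#9 t=16ms: ALLOW
  req#10 t=16ms: DENY
  req#11 t=16ms: DENY
  req#12 t=23ms: ALLOW
  req#13 t=26ms: ALLOW
  req#14 t=26ms: ALLOW
  req#15 t=27ms: ALLOW
  req#16 t=28ms: ALLOW

Answer: AAAAAAADADDAAAAA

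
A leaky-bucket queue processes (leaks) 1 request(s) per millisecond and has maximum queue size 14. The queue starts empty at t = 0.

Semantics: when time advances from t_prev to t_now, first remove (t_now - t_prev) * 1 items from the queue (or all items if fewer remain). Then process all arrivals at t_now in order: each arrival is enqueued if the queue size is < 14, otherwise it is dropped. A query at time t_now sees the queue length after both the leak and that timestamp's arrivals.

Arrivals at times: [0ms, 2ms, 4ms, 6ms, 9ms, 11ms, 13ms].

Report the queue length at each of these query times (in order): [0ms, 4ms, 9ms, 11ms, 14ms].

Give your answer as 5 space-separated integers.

Queue lengths at query times:
  query t=0ms: backlog = 1
  query t=4ms: backlog = 1
  query t=9ms: backlog = 1
  query t=11ms: backlog = 1
  query t=14ms: backlog = 0

Answer: 1 1 1 1 0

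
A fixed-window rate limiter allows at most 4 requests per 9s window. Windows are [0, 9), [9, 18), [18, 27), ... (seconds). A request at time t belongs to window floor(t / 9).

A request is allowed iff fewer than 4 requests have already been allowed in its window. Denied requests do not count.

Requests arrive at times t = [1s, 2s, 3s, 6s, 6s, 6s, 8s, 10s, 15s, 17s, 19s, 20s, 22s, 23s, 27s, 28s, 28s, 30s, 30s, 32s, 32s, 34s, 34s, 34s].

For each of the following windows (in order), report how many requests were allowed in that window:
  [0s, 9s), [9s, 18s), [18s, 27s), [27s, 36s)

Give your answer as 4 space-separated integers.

Answer: 4 3 4 4

Derivation:
Processing requests:
  req#1 t=1s (window 0): ALLOW
  req#2 t=2s (window 0): ALLOW
  req#3 t=3s (window 0): ALLOW
  req#4 t=6s (window 0): ALLOW
  req#5 t=6s (window 0): DENY
  req#6 t=6s (window 0): DENY
  req#7 t=8s (window 0): DENY
  req#8 t=10s (window 1): ALLOW
  req#9 t=15s (window 1): ALLOW
  req#10 t=17s (window 1): ALLOW
  req#11 t=19s (window 2): ALLOW
  req#12 t=20s (window 2): ALLOW
  req#13 t=22s (window 2): ALLOW
  req#14 t=23s (window 2): ALLOW
  req#15 t=27s (window 3): ALLOW
  req#16 t=28s (window 3): ALLOW
  req#17 t=28s (window 3): ALLOW
  req#18 t=30s (window 3): ALLOW
  req#19 t=30s (window 3): DENY
  req#20 t=32s (window 3): DENY
  req#21 t=32s (window 3): DENY
  req#22 t=34s (window 3): DENY
  req#23 t=34s (window 3): DENY
  req#24 t=34s (window 3): DENY

Allowed counts by window: 4 3 4 4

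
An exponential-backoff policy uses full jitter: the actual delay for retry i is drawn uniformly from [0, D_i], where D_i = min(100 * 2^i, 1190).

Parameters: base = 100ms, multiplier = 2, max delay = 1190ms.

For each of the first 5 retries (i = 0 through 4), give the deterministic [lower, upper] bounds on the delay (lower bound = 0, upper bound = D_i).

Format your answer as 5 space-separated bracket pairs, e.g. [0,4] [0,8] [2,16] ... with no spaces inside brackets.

Computing bounds per retry:
  i=0: D_i=min(100*2^0,1190)=100, bounds=[0,100]
  i=1: D_i=min(100*2^1,1190)=200, bounds=[0,200]
  i=2: D_i=min(100*2^2,1190)=400, bounds=[0,400]
  i=3: D_i=min(100*2^3,1190)=800, bounds=[0,800]
  i=4: D_i=min(100*2^4,1190)=1190, bounds=[0,1190]

Answer: [0,100] [0,200] [0,400] [0,800] [0,1190]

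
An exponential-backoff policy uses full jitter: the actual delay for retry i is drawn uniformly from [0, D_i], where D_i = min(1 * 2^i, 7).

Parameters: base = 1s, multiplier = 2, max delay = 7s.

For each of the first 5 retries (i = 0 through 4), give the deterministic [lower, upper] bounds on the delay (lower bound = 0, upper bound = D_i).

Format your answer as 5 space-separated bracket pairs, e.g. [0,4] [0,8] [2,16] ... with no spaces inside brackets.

Computing bounds per retry:
  i=0: D_i=min(1*2^0,7)=1, bounds=[0,1]
  i=1: D_i=min(1*2^1,7)=2, bounds=[0,2]
  i=2: D_i=min(1*2^2,7)=4, bounds=[0,4]
  i=3: D_i=min(1*2^3,7)=7, bounds=[0,7]
  i=4: D_i=min(1*2^4,7)=7, bounds=[0,7]

Answer: [0,1] [0,2] [0,4] [0,7] [0,7]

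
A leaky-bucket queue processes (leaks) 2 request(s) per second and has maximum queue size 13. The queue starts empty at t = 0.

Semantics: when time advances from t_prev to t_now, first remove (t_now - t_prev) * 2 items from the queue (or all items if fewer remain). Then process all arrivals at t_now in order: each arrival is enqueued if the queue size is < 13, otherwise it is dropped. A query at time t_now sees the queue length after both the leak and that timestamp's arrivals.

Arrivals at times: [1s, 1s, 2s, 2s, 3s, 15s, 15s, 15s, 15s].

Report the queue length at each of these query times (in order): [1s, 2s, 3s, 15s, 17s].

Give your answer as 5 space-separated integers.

Answer: 2 2 1 4 0

Derivation:
Queue lengths at query times:
  query t=1s: backlog = 2
  query t=2s: backlog = 2
  query t=3s: backlog = 1
  query t=15s: backlog = 4
  query t=17s: backlog = 0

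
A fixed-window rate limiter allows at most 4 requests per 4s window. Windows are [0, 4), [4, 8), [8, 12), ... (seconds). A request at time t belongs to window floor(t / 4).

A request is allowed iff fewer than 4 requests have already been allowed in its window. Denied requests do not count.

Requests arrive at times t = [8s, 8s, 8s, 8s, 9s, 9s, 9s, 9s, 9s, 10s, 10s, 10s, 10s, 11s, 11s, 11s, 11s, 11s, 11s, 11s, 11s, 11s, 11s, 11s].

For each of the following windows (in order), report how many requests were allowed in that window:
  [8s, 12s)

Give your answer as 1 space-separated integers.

Processing requests:
  req#1 t=8s (window 2): ALLOW
  req#2 t=8s (window 2): ALLOW
  req#3 t=8s (window 2): ALLOW
  req#4 t=8s (window 2): ALLOW
  req#5 t=9s (window 2): DENY
  req#6 t=9s (window 2): DENY
  req#7 t=9s (window 2): DENY
  req#8 t=9s (window 2): DENY
  req#9 t=9s (window 2): DENY
  req#10 t=10s (window 2): DENY
  req#11 t=10s (window 2): DENY
  req#12 t=10s (window 2): DENY
  req#13 t=10s (window 2): DENY
  req#14 t=11s (window 2): DENY
  req#15 t=11s (window 2): DENY
  req#16 t=11s (window 2): DENY
  req#17 t=11s (window 2): DENY
  req#18 t=11s (window 2): DENY
  req#19 t=11s (window 2): DENY
  req#20 t=11s (window 2): DENY
  req#21 t=11s (window 2): DENY
  req#22 t=11s (window 2): DENY
  req#23 t=11s (window 2): DENY
  req#24 t=11s (window 2): DENY

Allowed counts by window: 4

Answer: 4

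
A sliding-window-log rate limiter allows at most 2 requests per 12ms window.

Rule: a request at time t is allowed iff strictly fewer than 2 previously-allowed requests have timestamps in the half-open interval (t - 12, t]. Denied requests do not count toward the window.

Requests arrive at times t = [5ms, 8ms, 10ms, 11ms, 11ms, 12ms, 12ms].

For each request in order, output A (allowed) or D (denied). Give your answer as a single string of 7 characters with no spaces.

Tracking allowed requests in the window:
  req#1 t=5ms: ALLOW
  req#2 t=8ms: ALLOW
  req#3 t=10ms: DENY
  req#4 t=11ms: DENY
  req#5 t=11ms: DENY
  req#6 t=12ms: DENY
  req#7 t=12ms: DENY

Answer: AADDDDD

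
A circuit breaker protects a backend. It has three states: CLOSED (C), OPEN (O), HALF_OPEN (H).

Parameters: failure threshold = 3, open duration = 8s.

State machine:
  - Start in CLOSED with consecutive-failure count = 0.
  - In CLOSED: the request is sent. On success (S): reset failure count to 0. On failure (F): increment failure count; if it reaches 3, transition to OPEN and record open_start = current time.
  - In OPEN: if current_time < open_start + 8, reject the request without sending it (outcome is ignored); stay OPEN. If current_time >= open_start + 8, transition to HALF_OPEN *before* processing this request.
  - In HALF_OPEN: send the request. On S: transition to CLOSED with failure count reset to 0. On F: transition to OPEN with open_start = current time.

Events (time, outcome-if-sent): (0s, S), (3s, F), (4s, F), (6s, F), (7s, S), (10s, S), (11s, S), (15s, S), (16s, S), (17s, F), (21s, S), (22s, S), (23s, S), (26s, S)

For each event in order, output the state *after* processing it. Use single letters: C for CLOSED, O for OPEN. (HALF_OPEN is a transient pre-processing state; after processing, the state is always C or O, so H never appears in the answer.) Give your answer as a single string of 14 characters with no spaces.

State after each event:
  event#1 t=0s outcome=S: state=CLOSED
  event#2 t=3s outcome=F: state=CLOSED
  event#3 t=4s outcome=F: state=CLOSED
  event#4 t=6s outcome=F: state=OPEN
  event#5 t=7s outcome=S: state=OPEN
  event#6 t=10s outcome=S: state=OPEN
  event#7 t=11s outcome=S: state=OPEN
  event#8 t=15s outcome=S: state=CLOSED
  event#9 t=16s outcome=S: state=CLOSED
  event#10 t=17s outcome=F: state=CLOSED
  event#11 t=21s outcome=S: state=CLOSED
  event#12 t=22s outcome=S: state=CLOSED
  event#13 t=23s outcome=S: state=CLOSED
  event#14 t=26s outcome=S: state=CLOSED

Answer: CCCOOOOCCCCCCC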